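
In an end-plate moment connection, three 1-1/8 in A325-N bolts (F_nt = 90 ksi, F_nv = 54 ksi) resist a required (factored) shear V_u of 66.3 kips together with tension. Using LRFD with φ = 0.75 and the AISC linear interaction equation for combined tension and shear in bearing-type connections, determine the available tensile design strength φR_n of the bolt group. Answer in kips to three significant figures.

151 kips

A_b = π·1.125²/4 = 0.994 in²; f_rv = 66.3 / (3 × 0.994) = 22.23 ksi.
F'_nt = 1.3 F_nt − (F_nt / φF_nv) f_rv = 1.3·90 − (90/(0.75·54))·22.23 = 67.59 ksi, capped at F_nt → F'_nt = 67.59 ksi.
R_n = F'_nt · A_b · n = 67.59 × 0.994 × 3 = 201.6 kips.
Design strength φR_n = 0.75 × 201.6 = 151 kips.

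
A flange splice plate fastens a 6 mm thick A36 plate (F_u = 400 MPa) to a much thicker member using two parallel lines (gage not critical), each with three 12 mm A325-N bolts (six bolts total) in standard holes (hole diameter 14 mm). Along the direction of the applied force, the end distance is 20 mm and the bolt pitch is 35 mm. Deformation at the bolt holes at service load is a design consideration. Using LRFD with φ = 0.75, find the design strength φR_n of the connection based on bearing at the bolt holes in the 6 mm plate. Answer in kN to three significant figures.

238 kN

Per bolt r_n = 1.2 l_c t F_u ≤ 2.4 d t F_u; upper limit = 2.4 × 12 × 6 × 400 / 1000 = 69.12 kN.
Edge bolt: l_c = 20 − 14/2 = 13 mm → 1.2 × 13 × 6 × 400 / 1000 = 37.44 → r_n = 37.44 kN.
Interior bolts: l_c = 35 − 14 = 21 mm → 1.2 × 21 × 6 × 400 / 1000 = 60.48 → r_n = 60.48 kN.
R_n = 2 × 37.44 + 4 × 60.48 = 316.8 kN.
Design strength φR_n = 0.75 × 316.8 = 238 kN.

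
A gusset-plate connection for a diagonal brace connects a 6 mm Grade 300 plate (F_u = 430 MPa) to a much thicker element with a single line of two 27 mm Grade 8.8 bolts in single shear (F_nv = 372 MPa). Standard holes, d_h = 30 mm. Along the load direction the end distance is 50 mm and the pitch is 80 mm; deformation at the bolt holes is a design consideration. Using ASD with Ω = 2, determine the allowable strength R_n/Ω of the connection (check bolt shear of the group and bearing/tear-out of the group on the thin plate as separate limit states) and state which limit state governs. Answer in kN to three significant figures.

132 kN (bearing governs)

Bolt shear: A_b = π·27²/4 = 572.6 mm²; R_n = 372 × 572.6 × 2 × 1 / 1000 = 426 kN → 426 / 2 = 213 kN.
Bearing (1.2 l_c t F_u ≤ 2.4 d t F_u): upper limit = 2.4·27·6·430 / 1000 = 167.2 kN.
  Edge l_c = 50 − 30/2 = 35 → r_n = 108.4 kN; interior l_c = 80 − 30 = 50 → r_n = 154.8 kN.
  R_n,bearing = 1·108.4 + 1·154.8 = 263.2 kN → 263.2 / 2 = 132 kN.
Bearing governs: 132 kN.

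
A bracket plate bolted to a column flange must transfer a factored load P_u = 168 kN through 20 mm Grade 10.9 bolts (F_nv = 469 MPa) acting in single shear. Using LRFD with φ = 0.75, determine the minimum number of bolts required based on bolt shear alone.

A_b = π·20²/4 = 314.2 mm².
Per-bolt design strength φR_n = 0.75 × 469 × 314.2 × 1 / 1000 = 110.5 kN.
n ≥ 168 / 110.5 = 1.52 → use 2 bolts.

2 bolts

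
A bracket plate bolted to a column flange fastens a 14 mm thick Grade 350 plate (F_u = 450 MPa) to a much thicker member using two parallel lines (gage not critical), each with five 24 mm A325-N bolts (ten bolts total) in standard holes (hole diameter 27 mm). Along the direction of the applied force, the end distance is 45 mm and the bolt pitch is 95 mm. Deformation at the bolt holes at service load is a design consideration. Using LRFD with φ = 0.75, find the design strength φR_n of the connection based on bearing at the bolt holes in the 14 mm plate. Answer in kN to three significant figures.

Per bolt r_n = 1.2 l_c t F_u ≤ 2.4 d t F_u; upper limit = 2.4 × 24 × 14 × 450 / 1000 = 362.9 kN.
Edge bolt: l_c = 45 − 27/2 = 31.5 mm → 1.2 × 31.5 × 14 × 450 / 1000 = 238.1 → r_n = 238.1 kN.
Interior bolts: l_c = 95 − 27 = 68 mm → 1.2 × 68 × 14 × 450 / 1000 = 514.1 → r_n = 362.9 kN.
R_n = 2 × 238.1 + 8 × 362.9 = 3379 kN.
Design strength φR_n = 0.75 × 3379 = 2530 kN.

2530 kN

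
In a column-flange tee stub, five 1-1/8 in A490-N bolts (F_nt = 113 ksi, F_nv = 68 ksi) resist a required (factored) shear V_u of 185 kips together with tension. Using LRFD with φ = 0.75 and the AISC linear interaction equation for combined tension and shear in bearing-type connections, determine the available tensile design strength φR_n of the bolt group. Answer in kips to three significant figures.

A_b = π·1.125²/4 = 0.994 in²; f_rv = 185 / (5 × 0.994) = 37.22 ksi.
F'_nt = 1.3 F_nt − (F_nt / φF_nv) f_rv = 1.3·113 − (113/(0.75·68))·37.22 = 64.43 ksi, capped at F_nt → F'_nt = 64.43 ksi.
R_n = F'_nt · A_b · n = 64.43 × 0.994 × 5 = 320.2 kips.
Design strength φR_n = 0.75 × 320.2 = 240 kips.

240 kips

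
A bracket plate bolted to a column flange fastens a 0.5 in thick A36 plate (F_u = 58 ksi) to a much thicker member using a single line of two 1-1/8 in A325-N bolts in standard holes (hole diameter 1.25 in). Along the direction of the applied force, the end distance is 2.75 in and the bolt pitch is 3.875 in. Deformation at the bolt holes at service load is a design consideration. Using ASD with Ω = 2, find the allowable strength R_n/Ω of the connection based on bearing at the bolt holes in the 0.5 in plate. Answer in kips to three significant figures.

76.1 kips

Per bolt r_n = 1.2 l_c t F_u ≤ 2.4 d t F_u; upper limit = 2.4 × 1.125 × 0.5 × 58 = 78.3 kips.
Edge bolt: l_c = 2.75 − 1.25/2 = 2.125 in → 1.2 × 2.125 × 0.5 × 58 = 73.95 → r_n = 73.95 kips.
Interior bolts: l_c = 3.875 − 1.25 = 2.625 in → 1.2 × 2.625 × 0.5 × 58 = 91.35 → r_n = 78.3 kips.
R_n = 1 × 73.95 + 1 × 78.3 = 152.2 kips.
Allowable strength R_n/Ω = 152.2 / 2 = 76.1 kips.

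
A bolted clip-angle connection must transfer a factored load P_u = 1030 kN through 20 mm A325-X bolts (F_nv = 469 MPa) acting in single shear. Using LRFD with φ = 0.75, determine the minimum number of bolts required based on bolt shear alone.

10 bolts

A_b = π·20²/4 = 314.2 mm².
Per-bolt design strength φR_n = 0.75 × 469 × 314.2 × 1 / 1000 = 110.5 kN.
n ≥ 1030 / 110.5 = 9.321 → use 10 bolts.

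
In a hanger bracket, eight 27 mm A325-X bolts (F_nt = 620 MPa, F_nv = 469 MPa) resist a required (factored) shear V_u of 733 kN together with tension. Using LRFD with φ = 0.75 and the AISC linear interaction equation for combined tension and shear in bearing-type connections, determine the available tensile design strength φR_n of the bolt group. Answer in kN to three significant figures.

A_b = π·27²/4 = 572.6 mm²; f_rv = 733 × 1000 / (8 × 572.6) = 160 MPa.
F'_nt = 1.3 F_nt − (F_nt / φF_nv) f_rv = 1.3·620 − (620/(0.75·469))·160 = 523.9 MPa, capped at F_nt → F'_nt = 523.9 MPa.
R_n = F'_nt · A_b · n = 523.9 × 572.6 × 8 / 1000 = 2400 kN.
Design strength φR_n = 0.75 × 2400 = 1800 kN.

1800 kN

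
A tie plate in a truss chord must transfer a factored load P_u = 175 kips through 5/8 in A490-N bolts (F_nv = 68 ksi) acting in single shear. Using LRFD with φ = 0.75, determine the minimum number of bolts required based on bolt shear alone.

12 bolts

A_b = π·0.625²/4 = 0.3068 in².
Per-bolt design strength φR_n = 0.75 × 68 × 0.3068 × 1 = 15.65 kips.
n ≥ 175 / 15.65 = 11.18 → use 12 bolts.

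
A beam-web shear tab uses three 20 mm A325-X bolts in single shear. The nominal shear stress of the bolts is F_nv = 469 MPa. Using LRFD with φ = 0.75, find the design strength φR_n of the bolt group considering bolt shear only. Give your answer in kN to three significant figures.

332 kN

A_b = π × 20² / 4 = 314.2 mm².
R_n = F_nv · A_b · n · n_s = 469 × 314.2 × 3 × 1 / 1000 = 442 kN.
Design strength φR_n = 0.75 × 442 = 332 kN.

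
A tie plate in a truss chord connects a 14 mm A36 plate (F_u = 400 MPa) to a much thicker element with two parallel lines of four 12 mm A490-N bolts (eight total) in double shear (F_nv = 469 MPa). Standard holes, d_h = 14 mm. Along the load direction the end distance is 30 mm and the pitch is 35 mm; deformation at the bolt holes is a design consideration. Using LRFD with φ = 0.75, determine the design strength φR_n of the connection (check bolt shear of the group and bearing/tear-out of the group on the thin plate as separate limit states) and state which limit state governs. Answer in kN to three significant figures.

637 kN (bolt shear governs)

Bolt shear: A_b = π·12²/4 = 113.1 mm²; R_n = 469 × 113.1 × 8 × 2 / 1000 = 848.7 kN → 0.75 × 848.7 = 637 kN.
Bearing (1.2 l_c t F_u ≤ 2.4 d t F_u): upper limit = 2.4·12·14·400 / 1000 = 161.3 kN.
  Edge l_c = 30 − 14/2 = 23 → r_n = 154.6 kN; interior l_c = 35 − 14 = 21 → r_n = 141.1 kN.
  R_n,bearing = 2·154.6 + 6·141.1 = 1156 kN → 0.75 × 1156 = 867 kN.
Bolt shear governs: 637 kN.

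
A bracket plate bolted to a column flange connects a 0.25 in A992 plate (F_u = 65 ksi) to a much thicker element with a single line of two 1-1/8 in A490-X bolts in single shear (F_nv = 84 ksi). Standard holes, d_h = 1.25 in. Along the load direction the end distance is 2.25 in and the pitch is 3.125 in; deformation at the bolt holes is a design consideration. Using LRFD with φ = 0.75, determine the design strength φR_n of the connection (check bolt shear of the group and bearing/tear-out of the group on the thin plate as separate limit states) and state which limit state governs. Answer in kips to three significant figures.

51.2 kips (bearing governs)

Bolt shear: A_b = π·1.125²/4 = 0.994 in²; R_n = 84 × 0.994 × 2 × 1 = 167 kips → 0.75 × 167 = 125 kips.
Bearing (1.2 l_c t F_u ≤ 2.4 d t F_u): upper limit = 2.4·1.125·0.25·65 = 43.87 kips.
  Edge l_c = 2.25 − 1.25/2 = 1.625 → r_n = 31.69 kips; interior l_c = 3.125 − 1.25 = 1.875 → r_n = 36.56 kips.
  R_n,bearing = 1·31.69 + 1·36.56 = 68.25 kips → 0.75 × 68.25 = 51.2 kips.
Bearing governs: 51.2 kips.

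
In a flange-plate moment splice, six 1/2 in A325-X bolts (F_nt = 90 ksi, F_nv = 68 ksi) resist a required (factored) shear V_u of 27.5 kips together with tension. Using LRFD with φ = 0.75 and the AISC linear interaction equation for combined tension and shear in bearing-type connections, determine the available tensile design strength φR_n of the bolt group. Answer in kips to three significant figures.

A_b = π·0.5²/4 = 0.1963 in²; f_rv = 27.5 / (6 × 0.1963) = 23.34 ksi.
F'_nt = 1.3 F_nt − (F_nt / φF_nv) f_rv = 1.3·90 − (90/(0.75·68))·23.34 = 75.81 ksi, capped at F_nt → F'_nt = 75.81 ksi.
R_n = F'_nt · A_b · n = 75.81 × 0.1963 × 6 = 89.31 kips.
Design strength φR_n = 0.75 × 89.31 = 67 kips.

67 kips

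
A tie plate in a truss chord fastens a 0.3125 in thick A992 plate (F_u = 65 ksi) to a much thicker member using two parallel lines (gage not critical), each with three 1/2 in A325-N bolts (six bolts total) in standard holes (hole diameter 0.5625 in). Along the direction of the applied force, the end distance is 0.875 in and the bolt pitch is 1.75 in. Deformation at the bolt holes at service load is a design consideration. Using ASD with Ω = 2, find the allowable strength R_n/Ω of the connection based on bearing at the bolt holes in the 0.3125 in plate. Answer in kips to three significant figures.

Per bolt r_n = 1.2 l_c t F_u ≤ 2.4 d t F_u; upper limit = 2.4 × 0.5 × 0.3125 × 65 = 24.38 kips.
Edge bolt: l_c = 0.875 − 0.5625/2 = 0.5938 in → 1.2 × 0.5938 × 0.3125 × 65 = 14.47 → r_n = 14.47 kips.
Interior bolts: l_c = 1.75 − 0.5625 = 1.188 in → 1.2 × 1.188 × 0.3125 × 65 = 28.95 → r_n = 24.38 kips.
R_n = 2 × 14.47 + 4 × 24.38 = 126.4 kips.
Allowable strength R_n/Ω = 126.4 / 2 = 63.2 kips.

63.2 kips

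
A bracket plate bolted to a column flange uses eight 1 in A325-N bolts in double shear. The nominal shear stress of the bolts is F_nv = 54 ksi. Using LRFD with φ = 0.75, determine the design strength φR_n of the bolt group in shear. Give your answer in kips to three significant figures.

A_b = π × 1² / 4 = 0.7854 in².
R_n = F_nv · A_b · n · n_s = 54 × 0.7854 × 8 × 2 = 678.6 kips.
Design strength φR_n = 0.75 × 678.6 = 509 kips.

509 kips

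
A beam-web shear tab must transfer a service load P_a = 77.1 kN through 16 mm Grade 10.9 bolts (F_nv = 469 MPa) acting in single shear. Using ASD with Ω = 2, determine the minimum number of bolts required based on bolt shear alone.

A_b = π·16²/4 = 201.1 mm².
Per-bolt allowable strength R_n/Ω = 469 × 201.1 × 1 / 1000 / 2 = 47.15 kN.
n ≥ 77.1 / 47.15 = 1.635 → use 2 bolts.

2 bolts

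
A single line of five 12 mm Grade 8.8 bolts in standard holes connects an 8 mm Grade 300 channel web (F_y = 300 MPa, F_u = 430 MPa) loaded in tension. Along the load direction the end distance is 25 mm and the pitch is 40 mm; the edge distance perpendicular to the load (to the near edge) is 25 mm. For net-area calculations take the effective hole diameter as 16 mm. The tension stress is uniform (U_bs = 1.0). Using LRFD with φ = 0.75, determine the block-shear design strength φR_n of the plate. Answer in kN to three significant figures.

219 kN

Shear plane L_v = 25 + 4·40 = 185 mm; A_gv = 185 × 8 = 1480 mm².
A_nv = (185 − 4.5·16) × 8 = 904 mm².
A_nt = (25 − 0.5·16) × 8 = 136 mm².
0.6 F_u A_nv = 233.2 kN; 0.6 F_y A_gv = 266.4 kN → shear rupture governs the shear term.
R_n = 233.2 + 1.0 × 430 × 136 / 1000 = 291.7 kN.
Design strength φR_n = 0.75 × 291.7 = 219 kN.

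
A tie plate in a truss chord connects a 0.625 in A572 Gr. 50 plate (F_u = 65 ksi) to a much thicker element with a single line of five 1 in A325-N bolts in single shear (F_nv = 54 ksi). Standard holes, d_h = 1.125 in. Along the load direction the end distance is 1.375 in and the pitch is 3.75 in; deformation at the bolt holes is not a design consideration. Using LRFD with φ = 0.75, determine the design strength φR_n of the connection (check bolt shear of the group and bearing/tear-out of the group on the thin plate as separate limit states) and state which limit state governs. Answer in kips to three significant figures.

159 kips (bolt shear governs)

Bolt shear: A_b = π·1²/4 = 0.7854 in²; R_n = 54 × 0.7854 × 5 × 1 = 212.1 kips → 0.75 × 212.1 = 159 kips.
Bearing (1.5 l_c t F_u ≤ 3.0 d t F_u): upper limit = 3.0·1·0.625·65 = 121.9 kips.
  Edge l_c = 1.375 − 1.125/2 = 0.8125 → r_n = 49.51 kips; interior l_c = 3.75 − 1.125 = 2.625 → r_n = 121.9 kips.
  R_n,bearing = 1·49.51 + 4·121.9 = 537 kips → 0.75 × 537 = 403 kips.
Bolt shear governs: 159 kips.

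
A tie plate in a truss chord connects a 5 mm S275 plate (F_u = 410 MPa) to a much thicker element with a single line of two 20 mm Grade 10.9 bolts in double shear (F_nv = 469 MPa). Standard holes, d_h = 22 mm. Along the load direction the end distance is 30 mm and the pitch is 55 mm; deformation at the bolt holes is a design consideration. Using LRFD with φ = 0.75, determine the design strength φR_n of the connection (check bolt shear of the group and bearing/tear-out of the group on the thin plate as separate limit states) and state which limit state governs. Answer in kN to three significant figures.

Bolt shear: A_b = π·20²/4 = 314.2 mm²; R_n = 469 × 314.2 × 2 × 2 / 1000 = 589.4 kN → 0.75 × 589.4 = 442 kN.
Bearing (1.2 l_c t F_u ≤ 2.4 d t F_u): upper limit = 2.4·20·5·410 / 1000 = 98.4 kN.
  Edge l_c = 30 − 22/2 = 19 → r_n = 46.74 kN; interior l_c = 55 − 22 = 33 → r_n = 81.18 kN.
  R_n,bearing = 1·46.74 + 1·81.18 = 127.9 kN → 0.75 × 127.9 = 95.9 kN.
Bearing governs: 95.9 kN.

95.9 kN (bearing governs)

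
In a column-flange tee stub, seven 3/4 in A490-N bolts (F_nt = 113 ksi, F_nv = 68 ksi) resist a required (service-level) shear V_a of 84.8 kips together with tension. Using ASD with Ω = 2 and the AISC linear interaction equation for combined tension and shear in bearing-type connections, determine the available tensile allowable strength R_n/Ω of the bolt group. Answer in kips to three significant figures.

86.2 kips

A_b = π·0.75²/4 = 0.4418 in²; f_rv = 84.8 / (7 × 0.4418) = 27.42 ksi.
F'_nt = 1.3 F_nt − (Ω F_nt / F_nv) f_rv = 1.3·113 − (2·113/68)·27.42 = 55.77 ksi, capped at F_nt → F'_nt = 55.77 ksi.
R_n = F'_nt · A_b · n = 55.77 × 0.4418 × 7 = 172.5 kips.
Allowable strength R_n/Ω = 172.5 / 2 = 86.2 kips.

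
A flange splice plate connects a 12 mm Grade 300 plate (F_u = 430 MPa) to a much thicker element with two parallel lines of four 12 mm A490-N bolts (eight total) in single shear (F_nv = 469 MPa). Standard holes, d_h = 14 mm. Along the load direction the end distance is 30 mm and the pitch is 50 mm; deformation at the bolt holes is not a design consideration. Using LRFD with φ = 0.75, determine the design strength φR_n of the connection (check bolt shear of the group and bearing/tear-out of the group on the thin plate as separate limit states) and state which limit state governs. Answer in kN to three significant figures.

Bolt shear: A_b = π·12²/4 = 113.1 mm²; R_n = 469 × 113.1 × 8 × 1 / 1000 = 424.3 kN → 0.75 × 424.3 = 318 kN.
Bearing (1.5 l_c t F_u ≤ 3.0 d t F_u): upper limit = 3.0·12·12·430 / 1000 = 185.8 kN.
  Edge l_c = 30 − 14/2 = 23 → r_n = 178 kN; interior l_c = 50 − 14 = 36 → r_n = 185.8 kN.
  R_n,bearing = 2·178 + 6·185.8 = 1471 kN → 0.75 × 1471 = 1100 kN.
Bolt shear governs: 318 kN.

318 kN (bolt shear governs)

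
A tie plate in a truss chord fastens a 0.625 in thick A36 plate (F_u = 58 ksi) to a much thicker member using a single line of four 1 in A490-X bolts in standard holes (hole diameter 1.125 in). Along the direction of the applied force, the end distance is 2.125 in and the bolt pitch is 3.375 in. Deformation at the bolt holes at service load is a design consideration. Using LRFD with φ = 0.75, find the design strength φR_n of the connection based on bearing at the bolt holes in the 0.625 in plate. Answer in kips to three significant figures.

247 kips

Per bolt r_n = 1.2 l_c t F_u ≤ 2.4 d t F_u; upper limit = 2.4 × 1 × 0.625 × 58 = 87 kips.
Edge bolt: l_c = 2.125 − 1.125/2 = 1.562 in → 1.2 × 1.562 × 0.625 × 58 = 67.97 → r_n = 67.97 kips.
Interior bolts: l_c = 3.375 − 1.125 = 2.25 in → 1.2 × 2.25 × 0.625 × 58 = 97.87 → r_n = 87 kips.
R_n = 1 × 67.97 + 3 × 87 = 329 kips.
Design strength φR_n = 0.75 × 329 = 247 kips.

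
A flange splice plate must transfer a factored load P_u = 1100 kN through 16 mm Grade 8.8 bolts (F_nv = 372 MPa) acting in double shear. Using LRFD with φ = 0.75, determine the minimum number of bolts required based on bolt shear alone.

10 bolts

A_b = π·16²/4 = 201.1 mm².
Per-bolt design strength φR_n = 0.75 × 372 × 201.1 × 2 / 1000 = 112.2 kN.
n ≥ 1100 / 112.2 = 9.805 → use 10 bolts.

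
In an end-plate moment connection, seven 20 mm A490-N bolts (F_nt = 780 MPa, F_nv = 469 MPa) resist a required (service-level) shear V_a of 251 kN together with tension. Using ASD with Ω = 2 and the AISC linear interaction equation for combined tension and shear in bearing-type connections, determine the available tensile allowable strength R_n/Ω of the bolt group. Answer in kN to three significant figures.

A_b = π·20²/4 = 314.2 mm²; f_rv = 251 × 1000 / (7 × 314.2) = 114.1 MPa.
F'_nt = 1.3 F_nt − (Ω F_nt / F_nv) f_rv = 1.3·780 − (2·780/469)·114.1 = 634.4 MPa, capped at F_nt → F'_nt = 634.4 MPa.
R_n = F'_nt · A_b · n = 634.4 × 314.2 × 7 / 1000 = 1395 kN.
Allowable strength R_n/Ω = 1395 / 2 = 698 kN.

698 kN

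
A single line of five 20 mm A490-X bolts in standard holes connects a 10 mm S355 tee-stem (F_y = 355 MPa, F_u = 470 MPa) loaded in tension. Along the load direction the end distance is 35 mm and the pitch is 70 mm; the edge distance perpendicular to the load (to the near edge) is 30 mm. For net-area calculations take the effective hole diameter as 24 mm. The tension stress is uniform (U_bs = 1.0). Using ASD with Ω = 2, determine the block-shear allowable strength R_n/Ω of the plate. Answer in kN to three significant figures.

Shear plane L_v = 35 + 4·70 = 315 mm; A_gv = 315 × 10 = 3150 mm².
A_nv = (315 − 4.5·24) × 10 = 2070 mm².
A_nt = (30 − 0.5·24) × 10 = 180 mm².
0.6 F_u A_nv = 583.7 kN; 0.6 F_y A_gv = 671 kN → shear rupture governs the shear term.
R_n = 583.7 + 1.0 × 470 × 180 / 1000 = 668.3 kN.
Allowable strength R_n/Ω = 668.3 / 2 = 334 kN.

334 kN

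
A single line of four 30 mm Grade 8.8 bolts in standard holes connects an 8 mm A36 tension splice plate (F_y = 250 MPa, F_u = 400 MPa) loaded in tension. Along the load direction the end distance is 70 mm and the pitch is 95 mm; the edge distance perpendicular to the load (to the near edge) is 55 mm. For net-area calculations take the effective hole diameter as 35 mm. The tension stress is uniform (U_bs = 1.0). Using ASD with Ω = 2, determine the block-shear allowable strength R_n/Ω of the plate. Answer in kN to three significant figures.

Shear plane L_v = 70 + 3·95 = 355 mm; A_gv = 355 × 8 = 2840 mm².
A_nv = (355 − 3.5·35) × 8 = 1860 mm².
A_nt = (55 − 0.5·35) × 8 = 300 mm².
0.6 F_u A_nv = 446.4 kN; 0.6 F_y A_gv = 426 kN → shear yielding governs the shear term.
R_n = 426 + 1.0 × 400 × 300 / 1000 = 546 kN.
Allowable strength R_n/Ω = 546 / 2 = 273 kN.

273 kN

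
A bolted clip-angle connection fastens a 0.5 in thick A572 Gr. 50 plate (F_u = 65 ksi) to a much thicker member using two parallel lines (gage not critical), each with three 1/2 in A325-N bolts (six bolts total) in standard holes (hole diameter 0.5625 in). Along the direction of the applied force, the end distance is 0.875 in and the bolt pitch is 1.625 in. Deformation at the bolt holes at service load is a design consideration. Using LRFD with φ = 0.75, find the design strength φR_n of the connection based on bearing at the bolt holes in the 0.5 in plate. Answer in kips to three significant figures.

Per bolt r_n = 1.2 l_c t F_u ≤ 2.4 d t F_u; upper limit = 2.4 × 0.5 × 0.5 × 65 = 39 kips.
Edge bolt: l_c = 0.875 − 0.5625/2 = 0.5938 in → 1.2 × 0.5938 × 0.5 × 65 = 23.16 → r_n = 23.16 kips.
Interior bolts: l_c = 1.625 − 0.5625 = 1.062 in → 1.2 × 1.062 × 0.5 × 65 = 41.44 → r_n = 39 kips.
R_n = 2 × 23.16 + 4 × 39 = 202.3 kips.
Design strength φR_n = 0.75 × 202.3 = 152 kips.

152 kips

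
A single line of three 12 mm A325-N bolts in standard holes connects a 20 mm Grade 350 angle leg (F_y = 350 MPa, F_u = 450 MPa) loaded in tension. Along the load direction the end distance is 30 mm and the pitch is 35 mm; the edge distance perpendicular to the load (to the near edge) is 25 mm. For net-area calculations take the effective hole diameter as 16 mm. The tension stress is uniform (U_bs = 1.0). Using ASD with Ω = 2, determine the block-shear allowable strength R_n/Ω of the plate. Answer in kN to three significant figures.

Shear plane L_v = 30 + 2·35 = 100 mm; A_gv = 100 × 20 = 2000 mm².
A_nv = (100 − 2.5·16) × 20 = 1200 mm².
A_nt = (25 − 0.5·16) × 20 = 340 mm².
0.6 F_u A_nv = 324 kN; 0.6 F_y A_gv = 420 kN → shear rupture governs the shear term.
R_n = 324 + 1.0 × 450 × 340 / 1000 = 477 kN.
Allowable strength R_n/Ω = 477 / 2 = 238 kN.

238 kN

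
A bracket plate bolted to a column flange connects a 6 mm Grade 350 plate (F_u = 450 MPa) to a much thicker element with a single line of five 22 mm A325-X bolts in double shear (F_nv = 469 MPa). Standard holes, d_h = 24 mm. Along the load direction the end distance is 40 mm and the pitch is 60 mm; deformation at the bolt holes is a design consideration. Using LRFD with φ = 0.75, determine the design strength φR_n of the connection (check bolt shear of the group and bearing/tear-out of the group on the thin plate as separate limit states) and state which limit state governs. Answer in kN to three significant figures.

418 kN (bearing governs)

Bolt shear: A_b = π·22²/4 = 380.1 mm²; R_n = 469 × 380.1 × 5 × 2 / 1000 = 1783 kN → 0.75 × 1783 = 1340 kN.
Bearing (1.2 l_c t F_u ≤ 2.4 d t F_u): upper limit = 2.4·22·6·450 / 1000 = 142.6 kN.
  Edge l_c = 40 − 24/2 = 28 → r_n = 90.72 kN; interior l_c = 60 − 24 = 36 → r_n = 116.6 kN.
  R_n,bearing = 1·90.72 + 4·116.6 = 557.3 kN → 0.75 × 557.3 = 418 kN.
Bearing governs: 418 kN.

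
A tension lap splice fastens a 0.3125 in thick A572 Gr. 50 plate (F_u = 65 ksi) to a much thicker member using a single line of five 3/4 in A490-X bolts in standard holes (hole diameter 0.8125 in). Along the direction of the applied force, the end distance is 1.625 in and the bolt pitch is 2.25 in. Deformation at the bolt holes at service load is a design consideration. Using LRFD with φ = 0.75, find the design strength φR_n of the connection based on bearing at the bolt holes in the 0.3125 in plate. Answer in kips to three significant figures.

127 kips

Per bolt r_n = 1.2 l_c t F_u ≤ 2.4 d t F_u; upper limit = 2.4 × 0.75 × 0.3125 × 65 = 36.56 kips.
Edge bolt: l_c = 1.625 − 0.8125/2 = 1.219 in → 1.2 × 1.219 × 0.3125 × 65 = 29.71 → r_n = 29.71 kips.
Interior bolts: l_c = 2.25 − 0.8125 = 1.438 in → 1.2 × 1.438 × 0.3125 × 65 = 35.04 → r_n = 35.04 kips.
R_n = 1 × 29.71 + 4 × 35.04 = 169.9 kips.
Design strength φR_n = 0.75 × 169.9 = 127 kips.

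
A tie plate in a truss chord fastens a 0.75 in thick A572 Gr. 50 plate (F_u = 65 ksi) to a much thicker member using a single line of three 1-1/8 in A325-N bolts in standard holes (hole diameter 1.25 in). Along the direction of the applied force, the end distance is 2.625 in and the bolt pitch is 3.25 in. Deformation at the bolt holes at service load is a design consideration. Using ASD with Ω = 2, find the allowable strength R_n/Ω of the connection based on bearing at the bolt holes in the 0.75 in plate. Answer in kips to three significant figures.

175 kips

Per bolt r_n = 1.2 l_c t F_u ≤ 2.4 d t F_u; upper limit = 2.4 × 1.125 × 0.75 × 65 = 131.6 kips.
Edge bolt: l_c = 2.625 − 1.25/2 = 2 in → 1.2 × 2 × 0.75 × 65 = 117 → r_n = 117 kips.
Interior bolts: l_c = 3.25 − 1.25 = 2 in → 1.2 × 2 × 0.75 × 65 = 117 → r_n = 117 kips.
R_n = 1 × 117 + 2 × 117 = 351 kips.
Allowable strength R_n/Ω = 351 / 2 = 175 kips.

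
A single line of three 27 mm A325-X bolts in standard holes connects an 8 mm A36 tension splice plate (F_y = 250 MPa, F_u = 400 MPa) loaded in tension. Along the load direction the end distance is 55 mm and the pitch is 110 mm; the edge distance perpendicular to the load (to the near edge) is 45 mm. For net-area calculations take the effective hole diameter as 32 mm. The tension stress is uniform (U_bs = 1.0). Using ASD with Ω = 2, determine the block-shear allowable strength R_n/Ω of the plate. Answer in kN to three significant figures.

Shear plane L_v = 55 + 2·110 = 275 mm; A_gv = 275 × 8 = 2200 mm².
A_nv = (275 − 2.5·32) × 8 = 1560 mm².
A_nt = (45 − 0.5·32) × 8 = 232 mm².
0.6 F_u A_nv = 374.4 kN; 0.6 F_y A_gv = 330 kN → shear yielding governs the shear term.
R_n = 330 + 1.0 × 400 × 232 / 1000 = 422.8 kN.
Allowable strength R_n/Ω = 422.8 / 2 = 211 kN.

211 kN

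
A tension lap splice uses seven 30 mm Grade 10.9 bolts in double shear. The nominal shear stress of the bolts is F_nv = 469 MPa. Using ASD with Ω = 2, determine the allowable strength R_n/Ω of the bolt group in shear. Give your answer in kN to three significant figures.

2320 kN

A_b = π × 30² / 4 = 706.9 mm².
R_n = F_nv · A_b · n · n_s = 469 × 706.9 × 7 × 2 / 1000 = 4641 kN.
Allowable strength R_n/Ω = 4641 / 2 = 2320 kN.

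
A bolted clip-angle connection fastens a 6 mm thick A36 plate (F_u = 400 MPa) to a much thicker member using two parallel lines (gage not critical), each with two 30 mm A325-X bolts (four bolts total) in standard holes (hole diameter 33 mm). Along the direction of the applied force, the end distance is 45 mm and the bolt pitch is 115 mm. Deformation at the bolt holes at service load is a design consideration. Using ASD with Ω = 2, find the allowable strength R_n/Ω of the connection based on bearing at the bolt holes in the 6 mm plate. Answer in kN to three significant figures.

Per bolt r_n = 1.2 l_c t F_u ≤ 2.4 d t F_u; upper limit = 2.4 × 30 × 6 × 400 / 1000 = 172.8 kN.
Edge bolt: l_c = 45 − 33/2 = 28.5 mm → 1.2 × 28.5 × 6 × 400 / 1000 = 82.08 → r_n = 82.08 kN.
Interior bolts: l_c = 115 − 33 = 82 mm → 1.2 × 82 × 6 × 400 / 1000 = 236.2 → r_n = 172.8 kN.
R_n = 2 × 82.08 + 2 × 172.8 = 509.8 kN.
Allowable strength R_n/Ω = 509.8 / 2 = 255 kN.

255 kN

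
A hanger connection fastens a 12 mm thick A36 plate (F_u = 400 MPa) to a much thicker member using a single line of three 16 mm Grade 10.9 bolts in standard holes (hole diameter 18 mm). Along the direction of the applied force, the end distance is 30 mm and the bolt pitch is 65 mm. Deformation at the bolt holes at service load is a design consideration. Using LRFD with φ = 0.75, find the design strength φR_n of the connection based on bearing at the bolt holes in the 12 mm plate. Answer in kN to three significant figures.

367 kN

Per bolt r_n = 1.2 l_c t F_u ≤ 2.4 d t F_u; upper limit = 2.4 × 16 × 12 × 400 / 1000 = 184.3 kN.
Edge bolt: l_c = 30 − 18/2 = 21 mm → 1.2 × 21 × 12 × 400 / 1000 = 121 → r_n = 121 kN.
Interior bolts: l_c = 65 − 18 = 47 mm → 1.2 × 47 × 12 × 400 / 1000 = 270.7 → r_n = 184.3 kN.
R_n = 1 × 121 + 2 × 184.3 = 489.6 kN.
Design strength φR_n = 0.75 × 489.6 = 367 kN.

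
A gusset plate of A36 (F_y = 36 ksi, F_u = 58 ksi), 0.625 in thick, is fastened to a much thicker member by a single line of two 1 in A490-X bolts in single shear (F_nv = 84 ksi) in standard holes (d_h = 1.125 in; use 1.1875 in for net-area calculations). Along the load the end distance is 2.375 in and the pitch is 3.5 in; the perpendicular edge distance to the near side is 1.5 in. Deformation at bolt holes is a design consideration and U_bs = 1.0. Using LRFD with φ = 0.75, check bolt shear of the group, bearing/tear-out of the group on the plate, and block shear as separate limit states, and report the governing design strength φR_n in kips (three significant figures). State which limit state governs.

84.1 kips (block shear governs)

Bolt shear: A_b = π·1²/4 = 0.7854 in²; R_n = 84 × 0.7854 × 2 × 1 = 131.9 kips → 0.75 × 131.9 = 99 kips.
Bearing: edge l_c = 1.812, r_n = 78.84 kips; interior l_c = 2.375, r_n = 87 kips; R_n = 78.84 + 1·87 = 165.8 kips → 124 kips.
Block shear: A_gv = 3.672, A_nv = 2.559, A_nt = 0.5664 in²; R_n = min(0.6F_uA_nv, 0.6F_yA_gv) + U_bs·F_u·A_nt = 112.2 kips → 84.1 kips.
Block shear governs: 84.1 kips.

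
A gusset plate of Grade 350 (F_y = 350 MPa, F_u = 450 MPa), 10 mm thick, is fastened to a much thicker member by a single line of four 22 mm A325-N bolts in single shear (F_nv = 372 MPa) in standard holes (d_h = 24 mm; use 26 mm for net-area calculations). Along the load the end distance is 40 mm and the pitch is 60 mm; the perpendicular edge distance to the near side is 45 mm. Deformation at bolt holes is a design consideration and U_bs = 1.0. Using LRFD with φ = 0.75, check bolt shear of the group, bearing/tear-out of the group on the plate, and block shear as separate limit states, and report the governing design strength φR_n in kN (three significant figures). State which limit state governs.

369 kN (block shear governs)

Bolt shear: A_b = π·22²/4 = 380.1 mm²; R_n = 372 × 380.1 × 4 × 1 / 1000 = 565.6 kN → 0.75 × 565.6 = 424 kN.
Bearing: edge l_c = 28, r_n = 151.2 kN; interior l_c = 36, r_n = 194.4 kN; R_n = 151.2 + 3·194.4 = 734.4 kN → 551 kN.
Block shear: A_gv = 2200, A_nv = 1290, A_nt = 320 mm²; R_n = min(0.6F_uA_nv, 0.6F_yA_gv) + U_bs·F_u·A_nt = 492.3 kN → 369 kN.
Block shear governs: 369 kN.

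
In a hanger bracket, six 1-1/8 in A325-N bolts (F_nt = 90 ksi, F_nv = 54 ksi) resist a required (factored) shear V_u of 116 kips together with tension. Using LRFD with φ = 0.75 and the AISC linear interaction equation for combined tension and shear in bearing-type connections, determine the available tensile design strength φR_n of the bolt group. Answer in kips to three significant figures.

330 kips

A_b = π·1.125²/4 = 0.994 in²; f_rv = 116 / (6 × 0.994) = 19.45 ksi.
F'_nt = 1.3 F_nt − (F_nt / φF_nv) f_rv = 1.3·90 − (90/(0.75·54))·19.45 = 73.78 ksi, capped at F_nt → F'_nt = 73.78 ksi.
R_n = F'_nt · A_b · n = 73.78 × 0.994 × 6 = 440 kips.
Design strength φR_n = 0.75 × 440 = 330 kips.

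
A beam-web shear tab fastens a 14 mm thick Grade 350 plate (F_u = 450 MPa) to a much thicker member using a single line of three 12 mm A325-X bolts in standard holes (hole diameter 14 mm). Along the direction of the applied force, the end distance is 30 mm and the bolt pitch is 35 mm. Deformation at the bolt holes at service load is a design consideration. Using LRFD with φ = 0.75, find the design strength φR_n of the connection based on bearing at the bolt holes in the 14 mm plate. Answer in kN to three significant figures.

369 kN

Per bolt r_n = 1.2 l_c t F_u ≤ 2.4 d t F_u; upper limit = 2.4 × 12 × 14 × 450 / 1000 = 181.4 kN.
Edge bolt: l_c = 30 − 14/2 = 23 mm → 1.2 × 23 × 14 × 450 / 1000 = 173.9 → r_n = 173.9 kN.
Interior bolts: l_c = 35 − 14 = 21 mm → 1.2 × 21 × 14 × 450 / 1000 = 158.8 → r_n = 158.8 kN.
R_n = 1 × 173.9 + 2 × 158.8 = 491.4 kN.
Design strength φR_n = 0.75 × 491.4 = 369 kN.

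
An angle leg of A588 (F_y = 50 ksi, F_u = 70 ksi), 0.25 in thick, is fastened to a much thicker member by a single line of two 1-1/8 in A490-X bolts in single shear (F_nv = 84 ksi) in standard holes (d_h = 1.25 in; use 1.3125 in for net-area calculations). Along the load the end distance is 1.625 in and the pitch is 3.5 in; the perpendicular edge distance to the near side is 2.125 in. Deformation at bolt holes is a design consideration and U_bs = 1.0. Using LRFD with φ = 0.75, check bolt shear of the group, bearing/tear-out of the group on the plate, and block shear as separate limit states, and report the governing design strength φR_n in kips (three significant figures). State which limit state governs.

Bolt shear: A_b = π·1.125²/4 = 0.994 in²; R_n = 84 × 0.994 × 2 × 1 = 167 kips → 0.75 × 167 = 125 kips.
Bearing: edge l_c = 1, r_n = 21 kips; interior l_c = 2.25, r_n = 47.25 kips; R_n = 21 + 1·47.25 = 68.25 kips → 51.2 kips.
Block shear: A_gv = 1.281, A_nv = 0.7891, A_nt = 0.3672 in²; R_n = min(0.6F_uA_nv, 0.6F_yA_gv) + U_bs·F_u·A_nt = 58.84 kips → 44.1 kips.
Block shear governs: 44.1 kips.

44.1 kips (block shear governs)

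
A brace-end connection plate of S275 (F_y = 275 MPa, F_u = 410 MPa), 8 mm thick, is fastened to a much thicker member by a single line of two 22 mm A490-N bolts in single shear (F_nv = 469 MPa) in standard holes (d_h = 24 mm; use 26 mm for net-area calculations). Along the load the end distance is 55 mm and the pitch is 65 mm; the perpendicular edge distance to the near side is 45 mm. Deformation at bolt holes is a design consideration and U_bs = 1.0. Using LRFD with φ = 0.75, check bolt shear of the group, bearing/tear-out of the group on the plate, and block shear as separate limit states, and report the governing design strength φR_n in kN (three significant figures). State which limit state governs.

Bolt shear: A_b = π·22²/4 = 380.1 mm²; R_n = 469 × 380.1 × 2 × 1 / 1000 = 356.6 kN → 0.75 × 356.6 = 267 kN.
Bearing: edge l_c = 43, r_n = 169.2 kN; interior l_c = 41, r_n = 161.4 kN; R_n = 169.2 + 1·161.4 = 330.6 kN → 248 kN.
Block shear: A_gv = 960, A_nv = 648, A_nt = 256 mm²; R_n = min(0.6F_uA_nv, 0.6F_yA_gv) + U_bs·F_u·A_nt = 263.4 kN → 198 kN.
Block shear governs: 198 kN.

198 kN (block shear governs)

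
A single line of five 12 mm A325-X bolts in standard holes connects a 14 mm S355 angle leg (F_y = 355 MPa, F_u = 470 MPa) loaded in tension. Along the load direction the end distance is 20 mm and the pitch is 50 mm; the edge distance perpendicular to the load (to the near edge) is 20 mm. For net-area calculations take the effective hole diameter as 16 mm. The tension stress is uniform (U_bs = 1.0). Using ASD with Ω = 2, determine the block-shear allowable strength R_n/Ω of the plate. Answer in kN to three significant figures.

Shear plane L_v = 20 + 4·50 = 220 mm; A_gv = 220 × 14 = 3080 mm².
A_nv = (220 − 4.5·16) × 14 = 2072 mm².
A_nt = (20 − 0.5·16) × 14 = 168 mm².
0.6 F_u A_nv = 584.3 kN; 0.6 F_y A_gv = 656 kN → shear rupture governs the shear term.
R_n = 584.3 + 1.0 × 470 × 168 / 1000 = 663.3 kN.
Allowable strength R_n/Ω = 663.3 / 2 = 332 kN.

332 kN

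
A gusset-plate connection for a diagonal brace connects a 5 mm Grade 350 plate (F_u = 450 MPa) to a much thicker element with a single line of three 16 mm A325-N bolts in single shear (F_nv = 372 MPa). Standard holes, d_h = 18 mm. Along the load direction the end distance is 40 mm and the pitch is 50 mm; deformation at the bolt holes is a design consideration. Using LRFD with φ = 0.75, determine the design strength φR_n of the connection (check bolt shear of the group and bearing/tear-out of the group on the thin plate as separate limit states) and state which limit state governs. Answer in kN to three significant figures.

168 kN (bolt shear governs)

Bolt shear: A_b = π·16²/4 = 201.1 mm²; R_n = 372 × 201.1 × 3 × 1 / 1000 = 224.4 kN → 0.75 × 224.4 = 168 kN.
Bearing (1.2 l_c t F_u ≤ 2.4 d t F_u): upper limit = 2.4·16·5·450 / 1000 = 86.4 kN.
  Edge l_c = 40 − 18/2 = 31 → r_n = 83.7 kN; interior l_c = 50 − 18 = 32 → r_n = 86.4 kN.
  R_n,bearing = 1·83.7 + 2·86.4 = 256.5 kN → 0.75 × 256.5 = 192 kN.
Bolt shear governs: 168 kN.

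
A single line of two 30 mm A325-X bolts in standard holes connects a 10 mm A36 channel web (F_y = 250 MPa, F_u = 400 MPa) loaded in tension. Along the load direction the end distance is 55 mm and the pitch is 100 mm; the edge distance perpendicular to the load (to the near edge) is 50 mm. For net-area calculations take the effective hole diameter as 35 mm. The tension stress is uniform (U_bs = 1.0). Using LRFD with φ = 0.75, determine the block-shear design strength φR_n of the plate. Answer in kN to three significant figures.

Shear plane L_v = 55 + 1·100 = 155 mm; A_gv = 155 × 10 = 1550 mm².
A_nv = (155 − 1.5·35) × 10 = 1025 mm².
A_nt = (50 − 0.5·35) × 10 = 325 mm².
0.6 F_u A_nv = 246 kN; 0.6 F_y A_gv = 232.5 kN → shear yielding governs the shear term.
R_n = 232.5 + 1.0 × 400 × 325 / 1000 = 362.5 kN.
Design strength φR_n = 0.75 × 362.5 = 272 kN.

272 kN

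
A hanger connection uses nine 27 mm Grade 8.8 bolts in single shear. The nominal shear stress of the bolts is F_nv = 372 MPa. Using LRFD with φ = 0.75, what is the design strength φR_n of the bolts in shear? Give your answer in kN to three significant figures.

A_b = π × 27² / 4 = 572.6 mm².
R_n = F_nv · A_b · n · n_s = 372 × 572.6 × 9 × 1 / 1000 = 1917 kN.
Design strength φR_n = 0.75 × 1917 = 1440 kN.

1440 kN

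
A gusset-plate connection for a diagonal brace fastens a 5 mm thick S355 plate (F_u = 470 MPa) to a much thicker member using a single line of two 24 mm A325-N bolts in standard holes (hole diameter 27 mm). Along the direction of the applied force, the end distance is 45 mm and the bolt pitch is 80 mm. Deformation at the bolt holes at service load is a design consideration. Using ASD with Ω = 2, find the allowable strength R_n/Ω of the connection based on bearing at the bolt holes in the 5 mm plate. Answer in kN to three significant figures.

112 kN

Per bolt r_n = 1.2 l_c t F_u ≤ 2.4 d t F_u; upper limit = 2.4 × 24 × 5 × 470 / 1000 = 135.4 kN.
Edge bolt: l_c = 45 − 27/2 = 31.5 mm → 1.2 × 31.5 × 5 × 470 / 1000 = 88.83 → r_n = 88.83 kN.
Interior bolts: l_c = 80 − 27 = 53 mm → 1.2 × 53 × 5 × 470 / 1000 = 149.5 → r_n = 135.4 kN.
R_n = 1 × 88.83 + 1 × 135.4 = 224.2 kN.
Allowable strength R_n/Ω = 224.2 / 2 = 112 kN.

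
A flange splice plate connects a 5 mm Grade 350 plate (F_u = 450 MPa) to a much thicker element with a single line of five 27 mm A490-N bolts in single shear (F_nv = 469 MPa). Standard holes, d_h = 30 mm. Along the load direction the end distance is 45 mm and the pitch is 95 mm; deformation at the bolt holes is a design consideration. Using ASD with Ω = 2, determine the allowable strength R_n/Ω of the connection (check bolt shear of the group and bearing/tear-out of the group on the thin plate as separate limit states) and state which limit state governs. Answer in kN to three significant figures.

Bolt shear: A_b = π·27²/4 = 572.6 mm²; R_n = 469 × 572.6 × 5 × 1 / 1000 = 1343 kN → 1343 / 2 = 671 kN.
Bearing (1.2 l_c t F_u ≤ 2.4 d t F_u): upper limit = 2.4·27·5·450 / 1000 = 145.8 kN.
  Edge l_c = 45 − 30/2 = 30 → r_n = 81 kN; interior l_c = 95 − 30 = 65 → r_n = 145.8 kN.
  R_n,bearing = 1·81 + 4·145.8 = 664.2 kN → 664.2 / 2 = 332 kN.
Bearing governs: 332 kN.

332 kN (bearing governs)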